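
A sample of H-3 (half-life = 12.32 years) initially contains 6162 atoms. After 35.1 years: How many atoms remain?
N = N₀(1/2)^(t/t½) = 855.2 atoms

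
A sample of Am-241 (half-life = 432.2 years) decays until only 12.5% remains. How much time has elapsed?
t = t½ × log₂(N₀/N) = 1297 years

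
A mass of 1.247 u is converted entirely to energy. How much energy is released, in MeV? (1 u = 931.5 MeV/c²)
E = mc² = 1162 MeV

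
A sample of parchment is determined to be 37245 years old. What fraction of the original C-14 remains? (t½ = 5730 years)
N/N₀ = (1/2)^(t/t½) = 0.01105 = 1.1%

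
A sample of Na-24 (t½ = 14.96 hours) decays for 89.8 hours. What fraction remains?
N/N₀ = (1/2)^(t/t½) = 0.0156 = 1.56%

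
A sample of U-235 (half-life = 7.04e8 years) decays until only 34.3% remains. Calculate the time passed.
t = t½ × log₂(N₀/N) = 1.087e9 years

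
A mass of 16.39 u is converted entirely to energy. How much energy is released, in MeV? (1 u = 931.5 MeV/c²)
E = mc² = 15270 MeV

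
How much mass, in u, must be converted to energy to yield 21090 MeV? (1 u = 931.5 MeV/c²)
m = E/c² = 22.64 u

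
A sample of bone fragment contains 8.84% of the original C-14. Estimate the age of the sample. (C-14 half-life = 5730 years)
Age = t½ × log₂(1/ratio) = 20050 years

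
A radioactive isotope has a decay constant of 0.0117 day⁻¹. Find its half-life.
t½ = ln(2)/λ = 59.24 days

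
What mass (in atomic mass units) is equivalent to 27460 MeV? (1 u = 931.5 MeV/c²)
m = E/c² = 29.48 u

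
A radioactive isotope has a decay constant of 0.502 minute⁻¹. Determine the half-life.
t½ = ln(2)/λ = 1.381 minutes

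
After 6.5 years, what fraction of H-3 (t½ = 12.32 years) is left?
N/N₀ = (1/2)^(t/t½) = 0.6937 = 69.4%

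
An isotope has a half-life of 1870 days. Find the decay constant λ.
λ = ln(2)/t½ = 3.707e-4 day⁻¹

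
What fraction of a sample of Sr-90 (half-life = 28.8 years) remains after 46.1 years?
N/N₀ = (1/2)^(t/t½) = 0.3297 = 33%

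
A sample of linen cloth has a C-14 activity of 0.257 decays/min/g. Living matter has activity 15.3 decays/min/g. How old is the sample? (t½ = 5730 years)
Age = t½ × log₂(A₀/A) = 33780 years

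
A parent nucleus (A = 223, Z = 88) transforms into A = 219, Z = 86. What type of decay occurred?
ΔA = -4, ΔZ = -2 ⇒ alpha decay (α)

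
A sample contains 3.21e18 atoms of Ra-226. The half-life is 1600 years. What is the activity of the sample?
A = λN = 1.391e15 decays/year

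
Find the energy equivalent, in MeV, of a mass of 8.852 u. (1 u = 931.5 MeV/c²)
E = mc² = 8246 MeV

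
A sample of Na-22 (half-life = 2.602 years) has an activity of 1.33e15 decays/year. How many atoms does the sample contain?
N = A/λ = 4.993e15 atoms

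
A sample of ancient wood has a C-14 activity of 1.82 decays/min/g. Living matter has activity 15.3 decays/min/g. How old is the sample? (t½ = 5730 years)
Age = t½ × log₂(A₀/A) = 17600 years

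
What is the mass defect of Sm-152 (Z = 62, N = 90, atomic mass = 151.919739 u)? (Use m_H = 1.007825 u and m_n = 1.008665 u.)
Δm = Z·m_H + N·m_n − M = 1.345 u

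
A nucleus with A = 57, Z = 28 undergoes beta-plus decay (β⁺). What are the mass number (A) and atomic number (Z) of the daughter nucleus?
Daughter: A = 57, Z = 27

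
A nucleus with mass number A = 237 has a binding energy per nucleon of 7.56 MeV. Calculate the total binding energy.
B.E. = 7.56 × 237 = 1792 MeV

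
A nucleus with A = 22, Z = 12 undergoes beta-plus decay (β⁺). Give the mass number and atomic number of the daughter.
Daughter: A = 22, Z = 11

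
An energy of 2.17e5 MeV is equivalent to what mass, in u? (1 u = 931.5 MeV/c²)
m = E/c² = 233 u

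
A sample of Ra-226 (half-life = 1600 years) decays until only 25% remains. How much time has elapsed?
t = t½ × log₂(N₀/N) = 3200 years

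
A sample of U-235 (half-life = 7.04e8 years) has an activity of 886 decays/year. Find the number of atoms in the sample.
N = A/λ = 8.999e11 atoms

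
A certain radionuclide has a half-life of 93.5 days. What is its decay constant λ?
λ = ln(2)/t½ = 0.007413 day⁻¹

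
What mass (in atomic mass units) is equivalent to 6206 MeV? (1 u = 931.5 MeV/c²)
m = E/c² = 6.662 u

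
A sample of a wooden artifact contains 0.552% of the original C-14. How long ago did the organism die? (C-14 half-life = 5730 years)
Age = t½ × log₂(1/ratio) = 42980 years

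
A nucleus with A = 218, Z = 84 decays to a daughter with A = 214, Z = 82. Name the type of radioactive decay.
ΔA = -4, ΔZ = -2 ⇒ alpha decay (α)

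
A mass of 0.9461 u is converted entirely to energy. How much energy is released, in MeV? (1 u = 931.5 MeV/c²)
E = mc² = 881.3 MeV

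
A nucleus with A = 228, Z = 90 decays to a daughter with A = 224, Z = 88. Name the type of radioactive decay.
ΔA = -4, ΔZ = -2 ⇒ alpha decay (α)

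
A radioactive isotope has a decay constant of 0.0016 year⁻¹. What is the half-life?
t½ = ln(2)/λ = 433.2 years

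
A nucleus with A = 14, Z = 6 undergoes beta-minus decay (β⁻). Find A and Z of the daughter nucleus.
Daughter: A = 14, Z = 7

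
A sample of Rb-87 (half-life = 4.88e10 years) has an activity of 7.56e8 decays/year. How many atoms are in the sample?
N = A/λ = 5.323e19 atoms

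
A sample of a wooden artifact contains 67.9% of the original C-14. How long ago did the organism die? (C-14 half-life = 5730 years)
Age = t½ × log₂(1/ratio) = 3200 years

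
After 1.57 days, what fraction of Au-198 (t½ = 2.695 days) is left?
N/N₀ = (1/2)^(t/t½) = 0.6678 = 66.8%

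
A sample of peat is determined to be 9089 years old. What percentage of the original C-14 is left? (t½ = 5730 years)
N/N₀ = (1/2)^(t/t½) = 0.333 = 33.3%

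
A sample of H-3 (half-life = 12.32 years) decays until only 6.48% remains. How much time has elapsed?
t = t½ × log₂(N₀/N) = 48.64 years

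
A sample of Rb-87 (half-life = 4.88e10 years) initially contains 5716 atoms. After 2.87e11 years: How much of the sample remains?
N = N₀(1/2)^(t/t½) = 96.98 atoms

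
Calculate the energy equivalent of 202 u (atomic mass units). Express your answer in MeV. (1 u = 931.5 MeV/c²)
E = mc² = 1.882e5 MeV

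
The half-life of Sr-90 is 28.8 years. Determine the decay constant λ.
λ = ln(2)/t½ = 0.02407 year⁻¹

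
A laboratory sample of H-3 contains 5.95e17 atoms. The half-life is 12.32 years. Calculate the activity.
A = λN = 3.348e16 decays/year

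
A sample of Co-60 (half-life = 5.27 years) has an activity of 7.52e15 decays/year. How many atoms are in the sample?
N = A/λ = 5.717e16 atoms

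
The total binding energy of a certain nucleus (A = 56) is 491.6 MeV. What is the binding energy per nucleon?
B.E./A = 491.6/56 = 8.779 MeV/nucleon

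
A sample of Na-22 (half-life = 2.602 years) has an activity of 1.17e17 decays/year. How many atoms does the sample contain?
N = A/λ = 4.392e17 atoms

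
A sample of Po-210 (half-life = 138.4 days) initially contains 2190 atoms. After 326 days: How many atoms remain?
N = N₀(1/2)^(t/t½) = 427.9 atoms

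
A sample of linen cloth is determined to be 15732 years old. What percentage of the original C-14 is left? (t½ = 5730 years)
N/N₀ = (1/2)^(t/t½) = 0.1491 = 14.9%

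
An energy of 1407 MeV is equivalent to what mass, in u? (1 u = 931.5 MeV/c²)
m = E/c² = 1.51 u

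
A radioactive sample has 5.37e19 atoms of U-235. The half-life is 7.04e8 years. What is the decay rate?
A = λN = 5.287e10 decays/year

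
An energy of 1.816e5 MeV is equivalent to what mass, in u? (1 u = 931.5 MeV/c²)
m = E/c² = 195 u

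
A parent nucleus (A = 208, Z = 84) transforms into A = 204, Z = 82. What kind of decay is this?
ΔA = -4, ΔZ = -2 ⇒ alpha decay (α)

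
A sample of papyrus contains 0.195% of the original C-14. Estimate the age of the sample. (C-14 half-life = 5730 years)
Age = t½ × log₂(1/ratio) = 51580 years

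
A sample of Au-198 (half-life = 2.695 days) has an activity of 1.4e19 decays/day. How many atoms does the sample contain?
N = A/λ = 5.443e19 atoms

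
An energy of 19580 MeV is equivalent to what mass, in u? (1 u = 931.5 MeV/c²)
m = E/c² = 21.02 u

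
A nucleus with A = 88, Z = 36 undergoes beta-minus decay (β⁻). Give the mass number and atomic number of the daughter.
Daughter: A = 88, Z = 37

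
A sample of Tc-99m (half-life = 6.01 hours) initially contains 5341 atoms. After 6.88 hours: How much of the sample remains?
N = N₀(1/2)^(t/t½) = 2416 atoms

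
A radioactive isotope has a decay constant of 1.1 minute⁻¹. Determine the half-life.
t½ = ln(2)/λ = 0.6301 minutes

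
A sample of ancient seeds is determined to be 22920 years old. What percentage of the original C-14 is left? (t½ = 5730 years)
N/N₀ = (1/2)^(t/t½) = 0.0625 = 6.25%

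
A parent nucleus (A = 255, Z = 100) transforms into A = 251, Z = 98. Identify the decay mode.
ΔA = -4, ΔZ = -2 ⇒ alpha decay (α)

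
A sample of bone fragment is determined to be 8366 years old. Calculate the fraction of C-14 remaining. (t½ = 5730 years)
N/N₀ = (1/2)^(t/t½) = 0.3635 = 36.3%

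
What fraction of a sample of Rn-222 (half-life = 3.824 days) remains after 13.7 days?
N/N₀ = (1/2)^(t/t½) = 0.08347 = 8.35%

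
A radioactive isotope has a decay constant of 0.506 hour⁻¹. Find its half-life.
t½ = ln(2)/λ = 1.37 hours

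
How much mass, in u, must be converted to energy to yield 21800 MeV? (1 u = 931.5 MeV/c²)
m = E/c² = 23.4 u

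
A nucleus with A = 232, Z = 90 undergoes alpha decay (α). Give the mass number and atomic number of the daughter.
Daughter: A = 228, Z = 88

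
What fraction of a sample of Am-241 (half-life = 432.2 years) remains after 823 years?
N/N₀ = (1/2)^(t/t½) = 0.2672 = 26.7%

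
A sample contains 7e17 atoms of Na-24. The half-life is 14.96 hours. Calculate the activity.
A = λN = 3.243e16 decays/hour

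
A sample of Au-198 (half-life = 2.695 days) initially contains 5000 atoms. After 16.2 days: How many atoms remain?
N = N₀(1/2)^(t/t½) = 77.52 atoms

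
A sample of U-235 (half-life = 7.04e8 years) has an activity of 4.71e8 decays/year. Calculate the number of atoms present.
N = A/λ = 4.784e17 atoms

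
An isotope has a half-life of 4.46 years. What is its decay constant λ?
λ = ln(2)/t½ = 0.1554 year⁻¹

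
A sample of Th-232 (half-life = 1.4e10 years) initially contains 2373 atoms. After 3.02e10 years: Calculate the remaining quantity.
N = N₀(1/2)^(t/t½) = 532 atoms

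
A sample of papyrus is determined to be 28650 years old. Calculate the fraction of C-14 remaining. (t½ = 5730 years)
N/N₀ = (1/2)^(t/t½) = 0.03125 = 3.12%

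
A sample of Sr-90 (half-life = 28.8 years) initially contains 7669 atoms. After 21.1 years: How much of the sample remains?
N = N₀(1/2)^(t/t½) = 4615 atoms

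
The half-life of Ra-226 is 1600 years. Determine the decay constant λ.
λ = ln(2)/t½ = 4.332e-4 year⁻¹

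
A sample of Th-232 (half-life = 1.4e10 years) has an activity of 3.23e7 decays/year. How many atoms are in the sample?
N = A/λ = 6.524e17 atoms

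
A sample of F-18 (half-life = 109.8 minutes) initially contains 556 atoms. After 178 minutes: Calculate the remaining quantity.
N = N₀(1/2)^(t/t½) = 180.7 atoms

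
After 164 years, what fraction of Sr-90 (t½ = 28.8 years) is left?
N/N₀ = (1/2)^(t/t½) = 0.01931 = 1.93%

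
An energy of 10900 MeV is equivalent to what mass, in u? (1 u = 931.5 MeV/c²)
m = E/c² = 11.7 u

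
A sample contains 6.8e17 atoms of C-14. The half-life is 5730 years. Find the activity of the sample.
A = λN = 8.226e13 decays/year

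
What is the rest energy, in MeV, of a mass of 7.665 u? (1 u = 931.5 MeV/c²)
E = mc² = 7140 MeV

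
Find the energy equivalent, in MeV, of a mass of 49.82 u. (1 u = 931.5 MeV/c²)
E = mc² = 46410 MeV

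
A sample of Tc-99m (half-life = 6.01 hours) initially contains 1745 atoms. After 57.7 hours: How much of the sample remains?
N = N₀(1/2)^(t/t½) = 2.248 atoms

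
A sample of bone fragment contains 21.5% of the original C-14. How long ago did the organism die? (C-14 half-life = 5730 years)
Age = t½ × log₂(1/ratio) = 12710 years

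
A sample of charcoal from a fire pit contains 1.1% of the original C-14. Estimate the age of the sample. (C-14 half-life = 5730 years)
Age = t½ × log₂(1/ratio) = 37280 years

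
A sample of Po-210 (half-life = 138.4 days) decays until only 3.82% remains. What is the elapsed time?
t = t½ × log₂(N₀/N) = 651.9 days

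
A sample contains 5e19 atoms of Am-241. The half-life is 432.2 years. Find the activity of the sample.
A = λN = 8.019e16 decays/year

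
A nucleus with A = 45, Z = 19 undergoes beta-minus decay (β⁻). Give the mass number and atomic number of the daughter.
Daughter: A = 45, Z = 20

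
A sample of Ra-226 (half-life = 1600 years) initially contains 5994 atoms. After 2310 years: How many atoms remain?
N = N₀(1/2)^(t/t½) = 2203 atoms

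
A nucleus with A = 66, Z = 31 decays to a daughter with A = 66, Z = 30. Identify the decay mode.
ΔA = 0, ΔZ = -1 ⇒ beta-plus decay (β⁺) or electron capture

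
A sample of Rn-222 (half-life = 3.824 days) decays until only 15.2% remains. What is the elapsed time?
t = t½ × log₂(N₀/N) = 10.39 days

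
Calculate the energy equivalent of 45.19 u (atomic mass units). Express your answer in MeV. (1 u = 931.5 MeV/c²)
E = mc² = 42090 MeV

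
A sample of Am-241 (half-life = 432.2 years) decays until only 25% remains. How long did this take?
t = t½ × log₂(N₀/N) = 864.4 years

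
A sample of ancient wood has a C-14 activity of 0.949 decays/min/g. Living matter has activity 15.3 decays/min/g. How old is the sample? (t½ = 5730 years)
Age = t½ × log₂(A₀/A) = 22980 years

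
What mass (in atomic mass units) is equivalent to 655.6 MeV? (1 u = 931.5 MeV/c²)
m = E/c² = 0.7038 u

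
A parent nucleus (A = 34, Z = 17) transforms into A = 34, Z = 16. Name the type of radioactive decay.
ΔA = 0, ΔZ = -1 ⇒ beta-plus decay (β⁺) or electron capture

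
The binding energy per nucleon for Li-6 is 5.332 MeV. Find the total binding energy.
B.E. = 5.332 × 6 = 31.99 MeV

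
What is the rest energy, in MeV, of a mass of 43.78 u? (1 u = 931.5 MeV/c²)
E = mc² = 40780 MeV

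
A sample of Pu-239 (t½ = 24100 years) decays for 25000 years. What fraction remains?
N/N₀ = (1/2)^(t/t½) = 0.4872 = 48.7%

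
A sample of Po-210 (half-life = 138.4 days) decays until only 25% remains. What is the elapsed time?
t = t½ × log₂(N₀/N) = 276.8 days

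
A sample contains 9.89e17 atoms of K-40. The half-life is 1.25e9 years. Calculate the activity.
A = λN = 5.484e8 decays/year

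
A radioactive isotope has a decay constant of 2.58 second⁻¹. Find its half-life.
t½ = ln(2)/λ = 0.2687 seconds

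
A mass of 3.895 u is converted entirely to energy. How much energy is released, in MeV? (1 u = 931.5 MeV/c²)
E = mc² = 3628 MeV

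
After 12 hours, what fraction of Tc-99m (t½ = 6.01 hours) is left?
N/N₀ = (1/2)^(t/t½) = 0.2506 = 25.1%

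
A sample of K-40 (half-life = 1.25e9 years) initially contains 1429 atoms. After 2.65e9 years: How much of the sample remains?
N = N₀(1/2)^(t/t½) = 328.7 atoms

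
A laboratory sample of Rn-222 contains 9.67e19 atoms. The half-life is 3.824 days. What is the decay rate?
A = λN = 1.753e19 decays/day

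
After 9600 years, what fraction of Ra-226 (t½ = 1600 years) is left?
N/N₀ = (1/2)^(t/t½) = 0.01562 = 1.56%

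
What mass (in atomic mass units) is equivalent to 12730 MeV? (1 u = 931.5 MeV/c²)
m = E/c² = 13.67 u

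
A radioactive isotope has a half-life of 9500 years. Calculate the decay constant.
λ = ln(2)/t½ = 7.296e-5 year⁻¹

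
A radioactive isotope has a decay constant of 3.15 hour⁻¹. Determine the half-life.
t½ = ln(2)/λ = 0.22 hours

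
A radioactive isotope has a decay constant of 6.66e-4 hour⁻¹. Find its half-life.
t½ = ln(2)/λ = 1041 hours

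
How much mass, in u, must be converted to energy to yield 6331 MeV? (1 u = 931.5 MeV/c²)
m = E/c² = 6.797 u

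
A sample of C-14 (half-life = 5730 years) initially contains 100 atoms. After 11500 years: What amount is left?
N = N₀(1/2)^(t/t½) = 24.88 atoms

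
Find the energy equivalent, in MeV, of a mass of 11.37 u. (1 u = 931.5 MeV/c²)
E = mc² = 10590 MeV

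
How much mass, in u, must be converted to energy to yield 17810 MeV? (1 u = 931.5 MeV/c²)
m = E/c² = 19.12 u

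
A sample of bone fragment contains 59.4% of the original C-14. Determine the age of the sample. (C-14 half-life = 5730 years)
Age = t½ × log₂(1/ratio) = 4306 years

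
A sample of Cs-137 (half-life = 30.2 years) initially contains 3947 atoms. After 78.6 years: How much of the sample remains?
N = N₀(1/2)^(t/t½) = 649.8 atoms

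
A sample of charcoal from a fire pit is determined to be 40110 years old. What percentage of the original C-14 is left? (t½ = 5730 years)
N/N₀ = (1/2)^(t/t½) = 0.007812 = 0.781%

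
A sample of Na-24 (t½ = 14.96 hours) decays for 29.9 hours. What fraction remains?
N/N₀ = (1/2)^(t/t½) = 0.2502 = 25%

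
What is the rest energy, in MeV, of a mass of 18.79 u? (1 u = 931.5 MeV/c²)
E = mc² = 17500 MeV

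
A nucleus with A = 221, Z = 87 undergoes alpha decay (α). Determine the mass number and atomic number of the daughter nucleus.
Daughter: A = 217, Z = 85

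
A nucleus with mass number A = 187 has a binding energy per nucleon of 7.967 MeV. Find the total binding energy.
B.E. = 7.967 × 187 = 1490 MeV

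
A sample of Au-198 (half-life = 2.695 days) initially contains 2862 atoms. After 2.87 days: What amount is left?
N = N₀(1/2)^(t/t½) = 1368 atoms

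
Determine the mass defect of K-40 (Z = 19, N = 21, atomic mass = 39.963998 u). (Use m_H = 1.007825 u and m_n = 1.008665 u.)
Δm = Z·m_H + N·m_n − M = 0.3666 u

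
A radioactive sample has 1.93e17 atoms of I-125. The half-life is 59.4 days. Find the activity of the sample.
A = λN = 2.252e15 decays/day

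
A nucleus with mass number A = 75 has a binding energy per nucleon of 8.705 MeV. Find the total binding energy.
B.E. = 8.705 × 75 = 652.9 MeV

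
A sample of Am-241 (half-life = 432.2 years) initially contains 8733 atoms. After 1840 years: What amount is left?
N = N₀(1/2)^(t/t½) = 456.7 atoms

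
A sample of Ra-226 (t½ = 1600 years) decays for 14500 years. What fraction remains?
N/N₀ = (1/2)^(t/t½) = 0.00187 = 0.187%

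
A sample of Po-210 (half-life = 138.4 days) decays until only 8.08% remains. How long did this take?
t = t½ × log₂(N₀/N) = 502.3 days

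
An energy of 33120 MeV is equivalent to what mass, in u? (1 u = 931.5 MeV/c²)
m = E/c² = 35.56 u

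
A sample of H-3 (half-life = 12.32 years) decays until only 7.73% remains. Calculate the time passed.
t = t½ × log₂(N₀/N) = 45.5 years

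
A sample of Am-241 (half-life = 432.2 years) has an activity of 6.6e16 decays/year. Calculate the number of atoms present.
N = A/λ = 4.115e19 atoms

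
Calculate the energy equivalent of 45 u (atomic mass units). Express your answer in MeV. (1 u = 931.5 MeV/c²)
E = mc² = 41920 MeV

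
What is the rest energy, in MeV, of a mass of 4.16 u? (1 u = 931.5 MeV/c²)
E = mc² = 3875 MeV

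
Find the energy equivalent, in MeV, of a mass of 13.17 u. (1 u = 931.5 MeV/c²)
E = mc² = 12270 MeV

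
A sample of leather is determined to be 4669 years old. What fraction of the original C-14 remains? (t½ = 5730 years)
N/N₀ = (1/2)^(t/t½) = 0.5685 = 56.8%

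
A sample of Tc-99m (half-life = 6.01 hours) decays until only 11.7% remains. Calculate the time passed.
t = t½ × log₂(N₀/N) = 18.6 hours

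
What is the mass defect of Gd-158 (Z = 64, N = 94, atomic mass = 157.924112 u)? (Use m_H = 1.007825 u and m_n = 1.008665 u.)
Δm = Z·m_H + N·m_n − M = 1.391 u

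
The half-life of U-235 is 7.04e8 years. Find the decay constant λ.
λ = ln(2)/t½ = 9.846e-10 year⁻¹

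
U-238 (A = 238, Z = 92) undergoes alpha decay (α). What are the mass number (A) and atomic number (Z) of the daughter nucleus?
Daughter: A = 234, Z = 90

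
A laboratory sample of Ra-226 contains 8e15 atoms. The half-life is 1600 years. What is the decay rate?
A = λN = 3.466e12 decays/year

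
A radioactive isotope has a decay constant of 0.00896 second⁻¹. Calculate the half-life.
t½ = ln(2)/λ = 77.36 seconds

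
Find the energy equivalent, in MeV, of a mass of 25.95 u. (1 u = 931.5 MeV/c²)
E = mc² = 24170 MeV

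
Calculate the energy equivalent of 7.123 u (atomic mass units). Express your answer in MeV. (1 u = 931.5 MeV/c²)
E = mc² = 6635 MeV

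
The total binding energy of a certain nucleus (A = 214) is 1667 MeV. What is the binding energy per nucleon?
B.E./A = 1667/214 = 7.79 MeV/nucleon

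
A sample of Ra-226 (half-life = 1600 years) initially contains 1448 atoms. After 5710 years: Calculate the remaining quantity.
N = N₀(1/2)^(t/t½) = 122 atoms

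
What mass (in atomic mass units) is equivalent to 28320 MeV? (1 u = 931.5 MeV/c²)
m = E/c² = 30.4 u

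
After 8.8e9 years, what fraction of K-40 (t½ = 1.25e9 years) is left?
N/N₀ = (1/2)^(t/t½) = 0.007599 = 0.76%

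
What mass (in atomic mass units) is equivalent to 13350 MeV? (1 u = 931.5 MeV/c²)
m = E/c² = 14.33 u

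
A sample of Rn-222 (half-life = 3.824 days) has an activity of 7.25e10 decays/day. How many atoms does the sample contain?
N = A/λ = 4e11 atoms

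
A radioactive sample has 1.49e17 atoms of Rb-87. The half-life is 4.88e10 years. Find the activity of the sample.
A = λN = 2.116e6 decays/year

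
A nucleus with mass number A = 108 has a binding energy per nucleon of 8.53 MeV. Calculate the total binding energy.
B.E. = 8.53 × 108 = 921.2 MeV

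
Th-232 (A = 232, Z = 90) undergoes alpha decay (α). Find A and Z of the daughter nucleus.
Daughter: A = 228, Z = 88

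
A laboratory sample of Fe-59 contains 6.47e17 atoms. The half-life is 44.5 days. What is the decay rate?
A = λN = 1.008e16 decays/day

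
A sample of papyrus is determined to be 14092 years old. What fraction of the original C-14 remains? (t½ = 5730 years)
N/N₀ = (1/2)^(t/t½) = 0.1818 = 18.2%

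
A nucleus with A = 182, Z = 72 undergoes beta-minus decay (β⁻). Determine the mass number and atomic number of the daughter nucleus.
Daughter: A = 182, Z = 73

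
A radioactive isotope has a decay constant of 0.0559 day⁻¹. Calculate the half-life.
t½ = ln(2)/λ = 12.4 days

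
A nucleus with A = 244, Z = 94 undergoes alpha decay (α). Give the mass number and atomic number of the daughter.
Daughter: A = 240, Z = 92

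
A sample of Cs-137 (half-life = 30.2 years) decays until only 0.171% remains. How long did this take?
t = t½ × log₂(N₀/N) = 277.6 years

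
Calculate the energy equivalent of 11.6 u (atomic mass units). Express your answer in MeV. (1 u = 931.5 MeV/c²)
E = mc² = 10810 MeV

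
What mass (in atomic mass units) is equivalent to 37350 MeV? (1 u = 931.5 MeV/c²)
m = E/c² = 40.1 u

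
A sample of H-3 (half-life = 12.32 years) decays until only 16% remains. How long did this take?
t = t½ × log₂(N₀/N) = 32.57 years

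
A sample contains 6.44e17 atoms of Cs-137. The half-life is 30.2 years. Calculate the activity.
A = λN = 1.478e16 decays/year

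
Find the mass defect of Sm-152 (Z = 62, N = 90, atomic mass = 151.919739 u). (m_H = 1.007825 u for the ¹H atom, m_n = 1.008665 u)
Δm = Z·m_H + N·m_n − M = 1.345 u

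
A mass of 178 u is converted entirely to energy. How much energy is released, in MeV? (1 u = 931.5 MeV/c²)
E = mc² = 1.658e5 MeV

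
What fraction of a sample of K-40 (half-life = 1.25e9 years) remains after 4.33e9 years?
N/N₀ = (1/2)^(t/t½) = 0.09062 = 9.06%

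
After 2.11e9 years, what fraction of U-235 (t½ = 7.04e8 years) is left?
N/N₀ = (1/2)^(t/t½) = 0.1252 = 12.5%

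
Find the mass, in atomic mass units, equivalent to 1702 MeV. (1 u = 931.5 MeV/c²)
m = E/c² = 1.827 u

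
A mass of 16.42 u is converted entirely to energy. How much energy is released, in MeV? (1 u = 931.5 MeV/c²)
E = mc² = 15300 MeV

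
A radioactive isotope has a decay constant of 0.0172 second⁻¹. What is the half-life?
t½ = ln(2)/λ = 40.3 seconds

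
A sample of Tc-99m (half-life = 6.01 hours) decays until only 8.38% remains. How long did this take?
t = t½ × log₂(N₀/N) = 21.5 hours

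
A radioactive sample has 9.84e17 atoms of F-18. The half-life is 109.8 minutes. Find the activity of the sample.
A = λN = 6.212e15 decays/minute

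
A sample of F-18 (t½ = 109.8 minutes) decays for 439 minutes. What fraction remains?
N/N₀ = (1/2)^(t/t½) = 0.06258 = 6.26%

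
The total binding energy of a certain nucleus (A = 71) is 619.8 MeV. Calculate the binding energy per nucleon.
B.E./A = 619.8/71 = 8.73 MeV/nucleon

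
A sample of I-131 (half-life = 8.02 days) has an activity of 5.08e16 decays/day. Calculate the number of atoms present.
N = A/λ = 5.878e17 atoms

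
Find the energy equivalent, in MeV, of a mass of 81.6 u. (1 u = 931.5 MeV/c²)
E = mc² = 76010 MeV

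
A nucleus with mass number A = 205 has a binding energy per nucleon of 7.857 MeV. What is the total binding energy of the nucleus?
B.E. = 7.857 × 205 = 1611 MeV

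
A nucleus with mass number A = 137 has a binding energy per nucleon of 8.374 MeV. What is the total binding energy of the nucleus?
B.E. = 8.374 × 137 = 1147 MeV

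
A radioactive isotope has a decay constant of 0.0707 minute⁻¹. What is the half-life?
t½ = ln(2)/λ = 9.804 minutes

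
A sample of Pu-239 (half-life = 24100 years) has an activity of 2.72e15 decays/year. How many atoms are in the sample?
N = A/λ = 9.457e19 atoms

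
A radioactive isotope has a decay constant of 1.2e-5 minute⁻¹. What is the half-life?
t½ = ln(2)/λ = 57760 minutes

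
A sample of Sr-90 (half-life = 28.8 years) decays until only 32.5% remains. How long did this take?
t = t½ × log₂(N₀/N) = 46.7 years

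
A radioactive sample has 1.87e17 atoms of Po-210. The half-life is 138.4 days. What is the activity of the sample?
A = λN = 9.366e14 decays/day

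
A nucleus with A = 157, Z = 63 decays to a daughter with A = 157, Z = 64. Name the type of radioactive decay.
ΔA = 0, ΔZ = +1 ⇒ beta-minus decay (β⁻)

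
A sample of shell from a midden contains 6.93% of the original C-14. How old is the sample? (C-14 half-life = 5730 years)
Age = t½ × log₂(1/ratio) = 22070 years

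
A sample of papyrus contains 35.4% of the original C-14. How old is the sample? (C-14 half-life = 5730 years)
Age = t½ × log₂(1/ratio) = 8585 years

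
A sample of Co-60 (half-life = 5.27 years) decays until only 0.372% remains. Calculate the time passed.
t = t½ × log₂(N₀/N) = 42.53 years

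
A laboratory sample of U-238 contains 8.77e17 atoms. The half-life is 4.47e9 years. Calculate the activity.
A = λN = 1.36e8 decays/year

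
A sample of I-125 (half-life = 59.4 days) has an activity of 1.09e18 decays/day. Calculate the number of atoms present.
N = A/λ = 9.341e19 atoms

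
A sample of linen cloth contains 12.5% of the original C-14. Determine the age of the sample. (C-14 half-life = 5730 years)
Age = t½ × log₂(1/ratio) = 17190 years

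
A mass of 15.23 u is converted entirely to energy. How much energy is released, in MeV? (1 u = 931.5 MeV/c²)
E = mc² = 14190 MeV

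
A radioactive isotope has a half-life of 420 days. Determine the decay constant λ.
λ = ln(2)/t½ = 0.00165 day⁻¹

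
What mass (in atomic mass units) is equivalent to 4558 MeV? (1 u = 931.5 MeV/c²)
m = E/c² = 4.893 u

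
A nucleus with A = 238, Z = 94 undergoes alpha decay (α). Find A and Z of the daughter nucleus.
Daughter: A = 234, Z = 92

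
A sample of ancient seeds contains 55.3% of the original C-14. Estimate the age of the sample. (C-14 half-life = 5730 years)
Age = t½ × log₂(1/ratio) = 4897 years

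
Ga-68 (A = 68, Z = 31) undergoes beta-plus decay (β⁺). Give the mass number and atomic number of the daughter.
Daughter: A = 68, Z = 30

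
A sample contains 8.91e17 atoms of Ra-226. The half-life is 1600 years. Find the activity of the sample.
A = λN = 3.86e14 decays/year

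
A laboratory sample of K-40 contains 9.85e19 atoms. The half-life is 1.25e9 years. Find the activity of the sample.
A = λN = 5.462e10 decays/year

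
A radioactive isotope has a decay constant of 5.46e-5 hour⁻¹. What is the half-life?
t½ = ln(2)/λ = 12700 hours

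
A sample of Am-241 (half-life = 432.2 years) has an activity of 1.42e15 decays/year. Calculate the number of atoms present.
N = A/λ = 8.854e17 atoms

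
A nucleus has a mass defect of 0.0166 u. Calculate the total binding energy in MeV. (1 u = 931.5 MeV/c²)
B.E. = Δm × 931.5 = 15.46 MeV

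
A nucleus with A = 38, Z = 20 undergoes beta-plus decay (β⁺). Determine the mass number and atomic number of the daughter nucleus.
Daughter: A = 38, Z = 19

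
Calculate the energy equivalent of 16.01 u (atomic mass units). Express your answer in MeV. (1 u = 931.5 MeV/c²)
E = mc² = 14910 MeV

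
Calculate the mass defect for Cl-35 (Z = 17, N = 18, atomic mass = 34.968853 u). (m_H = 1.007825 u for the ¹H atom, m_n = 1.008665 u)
Δm = Z·m_H + N·m_n − M = 0.3201 u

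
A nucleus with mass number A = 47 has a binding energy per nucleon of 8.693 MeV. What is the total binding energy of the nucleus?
B.E. = 8.693 × 47 = 408.6 MeV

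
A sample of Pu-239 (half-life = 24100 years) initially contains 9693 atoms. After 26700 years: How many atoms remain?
N = N₀(1/2)^(t/t½) = 4497 atoms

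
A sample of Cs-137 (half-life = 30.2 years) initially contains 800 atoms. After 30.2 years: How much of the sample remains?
N = N₀(1/2)^(t/t½) = 400 atoms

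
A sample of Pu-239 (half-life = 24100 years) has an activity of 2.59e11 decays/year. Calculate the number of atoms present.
N = A/λ = 9.005e15 atoms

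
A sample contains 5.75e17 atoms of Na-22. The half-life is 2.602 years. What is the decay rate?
A = λN = 1.532e17 decays/year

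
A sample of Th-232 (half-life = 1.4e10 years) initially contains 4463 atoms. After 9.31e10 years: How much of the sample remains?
N = N₀(1/2)^(t/t½) = 44.44 atoms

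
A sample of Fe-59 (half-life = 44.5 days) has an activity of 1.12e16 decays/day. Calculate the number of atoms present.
N = A/λ = 7.19e17 atoms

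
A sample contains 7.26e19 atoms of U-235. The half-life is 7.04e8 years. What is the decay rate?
A = λN = 7.148e10 decays/year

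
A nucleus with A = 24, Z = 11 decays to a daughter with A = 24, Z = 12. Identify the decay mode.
ΔA = 0, ΔZ = +1 ⇒ beta-minus decay (β⁻)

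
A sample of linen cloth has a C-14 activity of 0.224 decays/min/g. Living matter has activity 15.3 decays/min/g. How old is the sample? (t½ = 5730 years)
Age = t½ × log₂(A₀/A) = 34920 years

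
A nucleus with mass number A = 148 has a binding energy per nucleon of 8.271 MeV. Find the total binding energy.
B.E. = 8.271 × 148 = 1224 MeV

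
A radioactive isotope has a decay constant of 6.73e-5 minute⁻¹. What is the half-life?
t½ = ln(2)/λ = 10300 minutes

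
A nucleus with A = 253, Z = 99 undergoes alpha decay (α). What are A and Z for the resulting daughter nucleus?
Daughter: A = 249, Z = 97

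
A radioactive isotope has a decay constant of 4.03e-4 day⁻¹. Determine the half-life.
t½ = ln(2)/λ = 1720 days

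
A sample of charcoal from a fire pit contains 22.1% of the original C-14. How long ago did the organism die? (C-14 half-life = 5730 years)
Age = t½ × log₂(1/ratio) = 12480 years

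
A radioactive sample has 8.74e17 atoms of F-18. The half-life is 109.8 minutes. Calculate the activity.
A = λN = 5.517e15 decays/minute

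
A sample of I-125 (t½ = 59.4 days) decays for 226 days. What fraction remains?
N/N₀ = (1/2)^(t/t½) = 0.07156 = 7.16%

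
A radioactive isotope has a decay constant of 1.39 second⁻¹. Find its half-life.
t½ = ln(2)/λ = 0.4987 seconds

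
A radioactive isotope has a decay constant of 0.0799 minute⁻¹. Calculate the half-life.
t½ = ln(2)/λ = 8.675 minutes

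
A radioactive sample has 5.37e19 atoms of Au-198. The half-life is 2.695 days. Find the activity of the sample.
A = λN = 1.381e19 decays/day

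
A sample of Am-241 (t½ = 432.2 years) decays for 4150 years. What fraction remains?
N/N₀ = (1/2)^(t/t½) = 0.001287 = 0.129%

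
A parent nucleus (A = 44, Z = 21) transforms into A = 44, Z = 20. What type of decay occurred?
ΔA = 0, ΔZ = -1 ⇒ beta-plus decay (β⁺) or electron capture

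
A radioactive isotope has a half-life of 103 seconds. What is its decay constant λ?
λ = ln(2)/t½ = 0.00673 second⁻¹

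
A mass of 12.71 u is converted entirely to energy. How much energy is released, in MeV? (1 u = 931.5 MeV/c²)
E = mc² = 11840 MeV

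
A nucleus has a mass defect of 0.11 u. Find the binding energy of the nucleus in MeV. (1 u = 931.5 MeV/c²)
B.E. = Δm × 931.5 = 102.5 MeV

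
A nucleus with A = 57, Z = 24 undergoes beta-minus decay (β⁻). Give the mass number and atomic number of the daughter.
Daughter: A = 57, Z = 25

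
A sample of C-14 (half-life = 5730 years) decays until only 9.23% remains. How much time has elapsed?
t = t½ × log₂(N₀/N) = 19700 years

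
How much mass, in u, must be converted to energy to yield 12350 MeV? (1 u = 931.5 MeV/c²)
m = E/c² = 13.26 u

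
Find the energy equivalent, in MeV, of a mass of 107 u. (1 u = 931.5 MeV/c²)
E = mc² = 99670 MeV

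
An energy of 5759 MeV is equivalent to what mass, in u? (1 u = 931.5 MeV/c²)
m = E/c² = 6.183 u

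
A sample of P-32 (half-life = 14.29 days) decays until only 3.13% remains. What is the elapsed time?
t = t½ × log₂(N₀/N) = 71.42 days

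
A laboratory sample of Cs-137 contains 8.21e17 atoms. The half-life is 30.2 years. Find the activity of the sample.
A = λN = 1.884e16 decays/year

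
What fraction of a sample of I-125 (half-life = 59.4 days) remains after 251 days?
N/N₀ = (1/2)^(t/t½) = 0.05345 = 5.35%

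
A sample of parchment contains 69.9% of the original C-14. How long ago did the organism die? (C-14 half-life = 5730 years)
Age = t½ × log₂(1/ratio) = 2960 years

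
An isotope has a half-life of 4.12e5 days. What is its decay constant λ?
λ = ln(2)/t½ = 1.682e-6 day⁻¹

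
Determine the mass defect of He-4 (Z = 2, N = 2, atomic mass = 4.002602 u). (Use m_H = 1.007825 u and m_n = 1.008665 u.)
Δm = Z·m_H + N·m_n − M = 0.03038 u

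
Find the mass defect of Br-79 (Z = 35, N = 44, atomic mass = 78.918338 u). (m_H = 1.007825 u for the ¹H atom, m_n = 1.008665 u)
Δm = Z·m_H + N·m_n − M = 0.7368 u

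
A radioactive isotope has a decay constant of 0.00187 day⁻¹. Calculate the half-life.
t½ = ln(2)/λ = 370.7 days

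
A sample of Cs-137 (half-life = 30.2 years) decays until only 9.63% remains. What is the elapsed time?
t = t½ × log₂(N₀/N) = 102 years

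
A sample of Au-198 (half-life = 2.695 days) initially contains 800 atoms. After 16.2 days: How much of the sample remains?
N = N₀(1/2)^(t/t½) = 12.4 atoms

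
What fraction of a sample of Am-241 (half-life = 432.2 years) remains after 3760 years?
N/N₀ = (1/2)^(t/t½) = 0.002405 = 0.241%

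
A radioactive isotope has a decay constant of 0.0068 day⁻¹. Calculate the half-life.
t½ = ln(2)/λ = 101.9 days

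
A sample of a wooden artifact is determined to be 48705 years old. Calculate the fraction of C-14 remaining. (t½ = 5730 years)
N/N₀ = (1/2)^(t/t½) = 0.002762 = 0.276%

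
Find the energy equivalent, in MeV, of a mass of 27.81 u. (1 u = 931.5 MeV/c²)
E = mc² = 25910 MeV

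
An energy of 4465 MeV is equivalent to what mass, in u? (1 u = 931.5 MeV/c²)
m = E/c² = 4.793 u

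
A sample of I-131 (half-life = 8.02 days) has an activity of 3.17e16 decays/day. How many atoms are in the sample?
N = A/λ = 3.668e17 atoms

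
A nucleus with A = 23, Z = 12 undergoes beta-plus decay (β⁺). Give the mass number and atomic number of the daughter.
Daughter: A = 23, Z = 11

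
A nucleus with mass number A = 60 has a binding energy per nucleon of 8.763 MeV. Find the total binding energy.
B.E. = 8.763 × 60 = 525.8 MeV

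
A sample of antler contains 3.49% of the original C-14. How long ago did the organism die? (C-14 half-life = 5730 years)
Age = t½ × log₂(1/ratio) = 27740 years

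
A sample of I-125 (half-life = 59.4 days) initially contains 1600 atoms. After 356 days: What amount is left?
N = N₀(1/2)^(t/t½) = 25.12 atoms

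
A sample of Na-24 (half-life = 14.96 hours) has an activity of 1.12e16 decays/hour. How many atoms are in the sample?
N = A/λ = 2.417e17 atoms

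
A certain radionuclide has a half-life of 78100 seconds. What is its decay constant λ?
λ = ln(2)/t½ = 8.875e-6 second⁻¹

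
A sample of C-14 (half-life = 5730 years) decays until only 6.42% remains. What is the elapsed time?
t = t½ × log₂(N₀/N) = 22700 years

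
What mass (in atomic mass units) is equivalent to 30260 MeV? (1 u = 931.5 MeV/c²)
m = E/c² = 32.49 u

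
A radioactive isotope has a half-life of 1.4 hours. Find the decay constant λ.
λ = ln(2)/t½ = 0.4951 hour⁻¹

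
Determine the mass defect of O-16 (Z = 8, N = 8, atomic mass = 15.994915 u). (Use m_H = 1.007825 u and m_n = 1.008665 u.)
Δm = Z·m_H + N·m_n − M = 0.137 u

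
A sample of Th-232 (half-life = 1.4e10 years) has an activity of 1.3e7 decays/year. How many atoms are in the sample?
N = A/λ = 2.626e17 atoms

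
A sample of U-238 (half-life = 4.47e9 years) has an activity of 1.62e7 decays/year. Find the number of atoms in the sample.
N = A/λ = 1.045e17 atoms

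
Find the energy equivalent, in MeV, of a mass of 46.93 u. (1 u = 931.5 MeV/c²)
E = mc² = 43720 MeV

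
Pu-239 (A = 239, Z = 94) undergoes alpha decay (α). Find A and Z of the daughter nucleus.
Daughter: A = 235, Z = 92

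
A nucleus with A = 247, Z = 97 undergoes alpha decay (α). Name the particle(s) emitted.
α particle = ⁴₂He (2 protons + 2 neutrons)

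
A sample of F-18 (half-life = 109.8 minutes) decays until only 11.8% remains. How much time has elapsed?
t = t½ × log₂(N₀/N) = 338.5 minutes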